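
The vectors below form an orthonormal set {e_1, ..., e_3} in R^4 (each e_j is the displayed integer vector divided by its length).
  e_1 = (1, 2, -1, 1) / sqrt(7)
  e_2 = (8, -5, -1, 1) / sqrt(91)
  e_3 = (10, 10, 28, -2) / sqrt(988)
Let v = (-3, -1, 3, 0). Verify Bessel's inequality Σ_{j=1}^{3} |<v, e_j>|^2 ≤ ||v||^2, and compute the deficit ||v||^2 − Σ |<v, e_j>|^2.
Σ |<v, e_j>|^2 = 312/19; ||v||^2 = 19; deficit = 49/19

Write each e_j = u_j / sqrt(<u_j, u_j>) where u_j is the displayed integer vector. Then <v, e_j> = <v, u_j> / sqrt(<u_j, u_j>), so |<v, e_j>|^2 = <v, u_j>^2 / <u_j, u_j>.
Coefficients: <v, e_1> = -8/sqrt(7), <v, e_2> = -22/sqrt(91), <v, e_3> = 44/sqrt(988).
Square and sum: Σ |<v, e_j>|^2 = 312/19.
Compute ||v||^2 = v·v = 19.
Deficit = 19 − 312/19 = 49/19 ≥ 0, confirming Bessel's inequality. (The deficit equals ||v − Σ <v,e_j> e_j||^2, the squared distance from v to span{e_j}.)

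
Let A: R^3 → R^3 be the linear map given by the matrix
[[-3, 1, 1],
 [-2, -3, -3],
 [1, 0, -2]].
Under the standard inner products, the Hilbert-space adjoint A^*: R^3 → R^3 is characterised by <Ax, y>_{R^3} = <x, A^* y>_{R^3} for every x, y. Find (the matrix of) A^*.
A^* = A^T =
[[-3, -2, 1],
 [1, -3, 0],
 [1, -3, -2]]

For real matrices with standard dot products, the defining identity <Ax, y> = <x, A^* y> gives (Ax)^T y = x^T (A^*) y, i.e. x^T A^T y = x^T (A^*) y. Since this holds for all x, y, we must have A^* = A^T. Therefore
A^* =
[[-3, -2, 1],
 [1, -3, 0],
 [1, -3, -2]].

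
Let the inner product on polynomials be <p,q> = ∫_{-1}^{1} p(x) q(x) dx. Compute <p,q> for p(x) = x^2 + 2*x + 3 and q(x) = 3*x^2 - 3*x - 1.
<p,q> = -52/15

Expand the product: p(x)·q(x) = 3*x^4 + 3*x^3 + 2*x^2 - 11*x - 3.
∫_{-1}^{1} of each monomial x^k gives [2/(k+1) if k even, 0 if k odd]. Integrating term-by-term (or equivalently evaluating the antiderivative F(x) = 3*x^5/5 + 3*x^4/4 + 2*x^3/3 - 11*x^2/2 - 3*x at the endpoints):
  F(1) − F(−1) = -389/60 − (-181/60) = -52/15.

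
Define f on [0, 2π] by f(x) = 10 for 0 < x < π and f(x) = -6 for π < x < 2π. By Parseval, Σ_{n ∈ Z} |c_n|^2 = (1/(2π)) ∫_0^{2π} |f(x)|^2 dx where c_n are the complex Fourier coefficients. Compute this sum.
Σ |c_n|^2 = 68

Parseval equates the L^2 energy of f (normalised by 1/(2π)) with the ℓ^2 sum of its Fourier coefficients: (1/(2π)) ∫_0^{2π} |f|^2 = Σ |c_n|^2.
Compute the left side: (1/(2π)) [∫_0^π 10^2 dx + ∫_π^{2π} (-6)^2 dx] = (1/(2π)) · (100π + 36π) = (100 + 36)/2 = 68.
So Σ_{n ∈ Z} |c_n|^2 = 68.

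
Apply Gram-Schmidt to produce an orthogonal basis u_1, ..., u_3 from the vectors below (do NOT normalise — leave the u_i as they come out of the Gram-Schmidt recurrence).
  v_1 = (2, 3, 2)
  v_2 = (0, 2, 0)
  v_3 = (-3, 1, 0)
Orthogonal basis:
  u_1 = (2, 3, 2)
  u_2 = (-12/17, 16/17, -12/17)
  u_3 = (-3/2, 0, 3/2)

Apply the Gram-Schmidt recurrence
  u_1 = v_1
  u_i = v_i − Σ_{j<i} ((v_i · u_j) / (u_j · u_j)) · u_j.

Step by step this gives:
  u_1 = (2, 3, 2)
  u_2 = (-12/17, 16/17, -12/17)
  u_3 = (-3/2, 0, 3/2)

Orthogonality check:
  u_2 · u_1 = 0 (should be 0)
  u_3 · u_1 = 0 (should be 0)
  u_3 · u_2 = 0 (should be 0)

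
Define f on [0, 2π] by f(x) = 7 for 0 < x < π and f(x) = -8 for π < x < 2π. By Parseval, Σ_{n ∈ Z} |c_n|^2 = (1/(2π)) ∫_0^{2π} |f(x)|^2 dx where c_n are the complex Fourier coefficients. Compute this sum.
Σ |c_n|^2 = 113/2

Parseval equates the L^2 energy of f (normalised by 1/(2π)) with the ℓ^2 sum of its Fourier coefficients: (1/(2π)) ∫_0^{2π} |f|^2 = Σ |c_n|^2.
Compute the left side: (1/(2π)) [∫_0^π 7^2 dx + ∫_π^{2π} (-8)^2 dx] = (1/(2π)) · (49π + 64π) = (49 + 64)/2 = 113/2.
So Σ_{n ∈ Z} |c_n|^2 = 113/2.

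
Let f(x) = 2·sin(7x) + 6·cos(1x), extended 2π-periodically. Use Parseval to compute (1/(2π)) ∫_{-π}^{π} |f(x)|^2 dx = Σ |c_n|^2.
Σ |c_n|^2 = 20

Expand |f|^2 and use orthogonality of {sin(nx), cos(mx)} on [-π, π]:
  ∫_{-π}^{π} sin(nx)^2 dx = π, ∫ cos(mx)^2 dx = π, and cross terms integrate to 0.
So ∫_{-π}^{π} f(x)^2 dx = 2^2 · π + 6^2 · π = (4 + 36)π.
Divide by 2π: (4 + 36)/2 = 20.
By Parseval, this equals Σ |c_n|^2.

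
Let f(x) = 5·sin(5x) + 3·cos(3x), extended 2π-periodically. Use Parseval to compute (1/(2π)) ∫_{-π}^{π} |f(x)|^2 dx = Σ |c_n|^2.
Σ |c_n|^2 = 17

Expand |f|^2 and use orthogonality of {sin(nx), cos(mx)} on [-π, π]:
  ∫_{-π}^{π} sin(nx)^2 dx = π, ∫ cos(mx)^2 dx = π, and cross terms integrate to 0.
So ∫_{-π}^{π} f(x)^2 dx = 5^2 · π + 3^2 · π = (25 + 9)π.
Divide by 2π: (25 + 9)/2 = 17.
By Parseval, this equals Σ |c_n|^2.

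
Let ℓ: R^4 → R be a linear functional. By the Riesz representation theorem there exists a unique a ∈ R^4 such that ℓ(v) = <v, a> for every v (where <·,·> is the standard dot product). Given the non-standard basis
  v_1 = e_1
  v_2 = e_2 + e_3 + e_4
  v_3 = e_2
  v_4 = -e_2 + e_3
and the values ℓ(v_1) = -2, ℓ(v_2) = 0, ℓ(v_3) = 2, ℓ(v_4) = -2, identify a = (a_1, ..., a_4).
a = (-2, 2, 0, -2)

Write a = (a_1, ..., a_4) in the standard basis. For each basis vector v_i, ℓ(v_i) = <v_i, a> is a linear equation in the a_j's. Collect the n equations into a matrix system V a = ℓ, where row i of V is v_i (expressed in the standard basis). Since V is invertible (lower-triangular with 1s on the diagonal, up to permutation), solve by back-substitution:
  V =
[[1, 0, 0, 0],
 [0, 1, 1, 1],
 [0, 1, 0, 0],
 [0, -1, 1, 0]]
  V a = (-2, 0, 2, -2)
Solving gives a = (-2, 2, 0, -2).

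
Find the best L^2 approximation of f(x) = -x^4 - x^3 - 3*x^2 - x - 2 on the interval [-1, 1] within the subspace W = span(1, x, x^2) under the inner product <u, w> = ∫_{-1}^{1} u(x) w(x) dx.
g(x) = -27*x^2/7 - 8*x/5 - 67/35

The best approximation g ∈ W is the orthogonal projection of f onto W. Writing g = a_0 + a_1 x + a_2 x^2, the coefficients solve the normal equations G · a = b where
  G_{ij} = <φ_i, φ_j> and b_i = <f, φ_i>, with φ_0 = 1, φ_1 = x, φ_2 = x^2.
G =
  [2, 0, 2/3]
  [0, 2/3, 0]
  [2/3, 0, 2/5],
b = (-32/5, -16/15, -296/105).
Solving gives a_0 = -67/35, a_1 = -8/5, a_2 = -27/7, so
  g(x) = -27*x^2/7 - 8*x/5 - 67/35.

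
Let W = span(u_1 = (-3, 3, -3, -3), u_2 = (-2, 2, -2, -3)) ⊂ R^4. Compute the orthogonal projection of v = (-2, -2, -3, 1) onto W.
proj_W(v) = (-1, 1, -1, 1)

Set up U = [u_1 | ... | u_2] ∈ R^(4×2). The projector onto W = col(U) is P = U (U^T U)^(-1) U^T.
Compute U^T U =
  [36, 27]
  [27, 21],
and U^T v = (6, 3).
Solve U^T U · c = U^T v for the coefficients: c = (5/3, -2). The projection is proj_W(v) = U c.
Check: (v - proj_W(v)) · u_1 = 0  (should be 0).
Check: (v - proj_W(v)) · u_2 = 0  (should be 0).
Result: proj_W(v) = (-1, 1, -1, 1).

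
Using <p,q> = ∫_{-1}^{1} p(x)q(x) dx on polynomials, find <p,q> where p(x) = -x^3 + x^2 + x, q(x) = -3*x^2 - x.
<p,q> = -22/15

Expand the product: p(x)·q(x) = 3*x^5 - 2*x^4 - 4*x^3 - x^2.
∫_{-1}^{1} of each monomial x^k gives [2/(k+1) if k even, 0 if k odd]. Integrating term-by-term (or equivalently evaluating the antiderivative F(x) = x^6/2 - 2*x^5/5 - x^4 - x^3/3 at the endpoints):
  F(1) − F(−1) = -37/30 − (7/30) = -22/15.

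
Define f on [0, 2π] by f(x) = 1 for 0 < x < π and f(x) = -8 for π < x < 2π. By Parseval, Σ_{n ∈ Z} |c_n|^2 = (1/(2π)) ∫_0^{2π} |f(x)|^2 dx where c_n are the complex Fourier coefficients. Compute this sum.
Σ |c_n|^2 = 65/2

Parseval equates the L^2 energy of f (normalised by 1/(2π)) with the ℓ^2 sum of its Fourier coefficients: (1/(2π)) ∫_0^{2π} |f|^2 = Σ |c_n|^2.
Compute the left side: (1/(2π)) [∫_0^π 1^2 dx + ∫_π^{2π} (-8)^2 dx] = (1/(2π)) · (1π + 64π) = (1 + 64)/2 = 65/2.
So Σ_{n ∈ Z} |c_n|^2 = 65/2.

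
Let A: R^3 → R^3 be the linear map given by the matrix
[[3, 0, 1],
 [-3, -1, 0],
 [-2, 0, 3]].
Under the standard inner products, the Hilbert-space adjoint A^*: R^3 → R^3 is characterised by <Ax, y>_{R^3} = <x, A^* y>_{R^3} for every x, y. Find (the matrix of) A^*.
A^* = A^T =
[[3, -3, -2],
 [0, -1, 0],
 [1, 0, 3]]

For real matrices with standard dot products, the defining identity <Ax, y> = <x, A^* y> gives (Ax)^T y = x^T (A^*) y, i.e. x^T A^T y = x^T (A^*) y. Since this holds for all x, y, we must have A^* = A^T. Therefore
A^* =
[[3, -3, -2],
 [0, -1, 0],
 [1, 0, 3]].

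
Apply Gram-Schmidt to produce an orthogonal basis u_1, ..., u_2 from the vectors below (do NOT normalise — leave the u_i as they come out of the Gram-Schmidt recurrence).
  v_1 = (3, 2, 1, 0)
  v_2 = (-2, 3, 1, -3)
Orthogonal basis:
  u_1 = (3, 2, 1, 0)
  u_2 = (-31/14, 20/7, 13/14, -3)

Apply the Gram-Schmidt recurrence
  u_1 = v_1
  u_i = v_i − Σ_{j<i} ((v_i · u_j) / (u_j · u_j)) · u_j.

Step by step this gives:
  u_1 = (3, 2, 1, 0)
  u_2 = (-31/14, 20/7, 13/14, -3)

Orthogonality check:
  u_2 · u_1 = 0 (should be 0)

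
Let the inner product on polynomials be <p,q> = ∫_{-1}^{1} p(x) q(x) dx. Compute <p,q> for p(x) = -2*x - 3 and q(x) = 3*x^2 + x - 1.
<p,q> = -4/3

Expand the product: p(x)·q(x) = -6*x^3 - 11*x^2 - x + 3.
∫_{-1}^{1} of each monomial x^k gives [2/(k+1) if k even, 0 if k odd]. Integrating term-by-term (or equivalently evaluating the antiderivative F(x) = -3*x^4/2 - 11*x^3/3 - x^2/2 + 3*x at the endpoints):
  F(1) − F(−1) = -8/3 − (-4/3) = -4/3.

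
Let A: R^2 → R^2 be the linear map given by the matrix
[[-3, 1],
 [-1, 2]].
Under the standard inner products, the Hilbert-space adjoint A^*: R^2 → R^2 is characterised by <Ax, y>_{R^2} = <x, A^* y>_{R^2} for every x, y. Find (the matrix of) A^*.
A^* = A^T =
[[-3, -1],
 [1, 2]]

For real matrices with standard dot products, the defining identity <Ax, y> = <x, A^* y> gives (Ax)^T y = x^T (A^*) y, i.e. x^T A^T y = x^T (A^*) y. Since this holds for all x, y, we must have A^* = A^T. Therefore
A^* =
[[-3, -1],
 [1, 2]].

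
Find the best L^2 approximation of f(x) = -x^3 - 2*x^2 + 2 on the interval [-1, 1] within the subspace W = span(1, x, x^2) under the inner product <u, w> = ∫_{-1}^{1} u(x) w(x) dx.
g(x) = -2*x^2 - 3*x/5 + 2

The best approximation g ∈ W is the orthogonal projection of f onto W. Writing g = a_0 + a_1 x + a_2 x^2, the coefficients solve the normal equations G · a = b where
  G_{ij} = <φ_i, φ_j> and b_i = <f, φ_i>, with φ_0 = 1, φ_1 = x, φ_2 = x^2.
G =
  [2, 0, 2/3]
  [0, 2/3, 0]
  [2/3, 0, 2/5],
b = (8/3, -2/5, 8/15).
Solving gives a_0 = 2, a_1 = -3/5, a_2 = -2, so
  g(x) = -2*x^2 - 3*x/5 + 2.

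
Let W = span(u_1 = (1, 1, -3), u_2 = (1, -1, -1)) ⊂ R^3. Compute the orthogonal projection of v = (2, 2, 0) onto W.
proj_W(v) = (0, 1, -1)

Set up U = [u_1 | ... | u_2] ∈ R^(3×2). The projector onto W = col(U) is P = U (U^T U)^(-1) U^T.
Compute U^T U =
  [11, 3]
  [3, 3],
and U^T v = (4, 0).
Solve U^T U · c = U^T v for the coefficients: c = (1/2, -1/2). The projection is proj_W(v) = U c.
Check: (v - proj_W(v)) · u_1 = 0  (should be 0).
Check: (v - proj_W(v)) · u_2 = 0  (should be 0).
Result: proj_W(v) = (0, 1, -1).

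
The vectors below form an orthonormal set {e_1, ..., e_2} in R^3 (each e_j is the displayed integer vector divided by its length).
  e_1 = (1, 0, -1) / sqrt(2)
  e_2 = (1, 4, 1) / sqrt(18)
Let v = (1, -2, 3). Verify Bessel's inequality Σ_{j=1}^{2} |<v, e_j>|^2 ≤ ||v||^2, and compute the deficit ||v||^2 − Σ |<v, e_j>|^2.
Σ |<v, e_j>|^2 = 26/9; ||v||^2 = 14; deficit = 100/9

Write each e_j = u_j / sqrt(<u_j, u_j>) where u_j is the displayed integer vector. Then <v, e_j> = <v, u_j> / sqrt(<u_j, u_j>), so |<v, e_j>|^2 = <v, u_j>^2 / <u_j, u_j>.
Coefficients: <v, e_1> = -2/sqrt(2), <v, e_2> = -4/sqrt(18).
Square and sum: Σ |<v, e_j>|^2 = 26/9.
Compute ||v||^2 = v·v = 14.
Deficit = 14 − 26/9 = 100/9 ≥ 0, confirming Bessel's inequality. (The deficit equals ||v − Σ <v,e_j> e_j||^2, the squared distance from v to span{e_j}.)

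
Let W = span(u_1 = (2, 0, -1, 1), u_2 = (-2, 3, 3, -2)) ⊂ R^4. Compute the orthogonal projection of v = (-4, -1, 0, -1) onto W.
proj_W(v) = (-88/25, -39/25, 18/25, -31/25)

Set up U = [u_1 | ... | u_2] ∈ R^(4×2). The projector onto W = col(U) is P = U (U^T U)^(-1) U^T.
Compute U^T U =
  [6, -9]
  [-9, 26],
and U^T v = (-9, 7).
Solve U^T U · c = U^T v for the coefficients: c = (-57/25, -13/25). The projection is proj_W(v) = U c.
Check: (v - proj_W(v)) · u_1 = 0  (should be 0).
Check: (v - proj_W(v)) · u_2 = 0  (should be 0).
Result: proj_W(v) = (-88/25, -39/25, 18/25, -31/25).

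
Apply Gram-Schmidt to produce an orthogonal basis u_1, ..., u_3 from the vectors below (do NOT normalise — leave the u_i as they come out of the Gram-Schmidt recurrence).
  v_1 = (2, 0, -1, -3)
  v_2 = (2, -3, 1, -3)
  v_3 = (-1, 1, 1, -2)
Orthogonal basis:
  u_1 = (2, 0, -1, -3)
  u_2 = (2/7, -3, 13/7, -3/7)
  u_3 = (-126/89, 77/89, 231/178, -245/178)

Apply the Gram-Schmidt recurrence
  u_1 = v_1
  u_i = v_i − Σ_{j<i} ((v_i · u_j) / (u_j · u_j)) · u_j.

Step by step this gives:
  u_1 = (2, 0, -1, -3)
  u_2 = (2/7, -3, 13/7, -3/7)
  u_3 = (-126/89, 77/89, 231/178, -245/178)

Orthogonality check:
  u_2 · u_1 = 0 (should be 0)
  u_3 · u_1 = 0 (should be 0)
  u_3 · u_2 = 0 (should be 0)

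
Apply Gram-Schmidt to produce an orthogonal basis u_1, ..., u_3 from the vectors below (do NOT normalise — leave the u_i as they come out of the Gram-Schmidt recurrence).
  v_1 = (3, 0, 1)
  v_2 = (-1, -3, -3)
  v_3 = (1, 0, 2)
Orthogonal basis:
  u_1 = (3, 0, 1)
  u_2 = (4/5, -3, -12/5)
  u_3 = (-45/154, -60/77, 135/154)

Apply the Gram-Schmidt recurrence
  u_1 = v_1
  u_i = v_i − Σ_{j<i} ((v_i · u_j) / (u_j · u_j)) · u_j.

Step by step this gives:
  u_1 = (3, 0, 1)
  u_2 = (4/5, -3, -12/5)
  u_3 = (-45/154, -60/77, 135/154)

Orthogonality check:
  u_2 · u_1 = 0 (should be 0)
  u_3 · u_1 = 0 (should be 0)
  u_3 · u_2 = 0 (should be 0)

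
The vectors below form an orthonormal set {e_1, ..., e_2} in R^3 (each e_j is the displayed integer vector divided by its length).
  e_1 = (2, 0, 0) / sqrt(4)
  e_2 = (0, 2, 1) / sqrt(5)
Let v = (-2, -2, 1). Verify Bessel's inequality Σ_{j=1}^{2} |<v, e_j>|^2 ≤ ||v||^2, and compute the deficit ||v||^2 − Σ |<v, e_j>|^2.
Σ |<v, e_j>|^2 = 29/5; ||v||^2 = 9; deficit = 16/5

Write each e_j = u_j / sqrt(<u_j, u_j>) where u_j is the displayed integer vector. Then <v, e_j> = <v, u_j> / sqrt(<u_j, u_j>), so |<v, e_j>|^2 = <v, u_j>^2 / <u_j, u_j>.
Coefficients: <v, e_1> = -4/sqrt(4), <v, e_2> = -3/sqrt(5).
Square and sum: Σ |<v, e_j>|^2 = 29/5.
Compute ||v||^2 = v·v = 9.
Deficit = 9 − 29/5 = 16/5 ≥ 0, confirming Bessel's inequality. (The deficit equals ||v − Σ <v,e_j> e_j||^2, the squared distance from v to span{e_j}.)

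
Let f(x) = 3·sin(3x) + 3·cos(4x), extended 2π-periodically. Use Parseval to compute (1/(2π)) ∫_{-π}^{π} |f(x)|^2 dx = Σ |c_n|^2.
Σ |c_n|^2 = 9

Expand |f|^2 and use orthogonality of {sin(nx), cos(mx)} on [-π, π]:
  ∫_{-π}^{π} sin(nx)^2 dx = π, ∫ cos(mx)^2 dx = π, and cross terms integrate to 0.
So ∫_{-π}^{π} f(x)^2 dx = 3^2 · π + 3^2 · π = (9 + 9)π.
Divide by 2π: (9 + 9)/2 = 9.
By Parseval, this equals Σ |c_n|^2.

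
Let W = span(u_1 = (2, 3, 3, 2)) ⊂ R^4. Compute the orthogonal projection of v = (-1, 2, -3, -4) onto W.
proj_W(v) = (-1, -3/2, -3/2, -1)

Set up U = [u_1 | ... | u_1] ∈ R^(4×1). The projector onto W = col(U) is P = U (U^T U)^(-1) U^T.
Compute U^T U =
  [26],
and U^T v = (-13).
Solve U^T U · c = U^T v for the coefficients: c = (-1/2). The projection is proj_W(v) = U c.
Check: (v - proj_W(v)) · u_1 = 0  (should be 0).
Result: proj_W(v) = (-1, -3/2, -3/2, -1).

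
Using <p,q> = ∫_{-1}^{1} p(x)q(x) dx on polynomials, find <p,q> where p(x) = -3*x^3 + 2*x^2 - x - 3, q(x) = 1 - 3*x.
<p,q> = 14/15

Expand the product: p(x)·q(x) = 9*x^4 - 9*x^3 + 5*x^2 + 8*x - 3.
∫_{-1}^{1} of each monomial x^k gives [2/(k+1) if k even, 0 if k odd]. Integrating term-by-term (or equivalently evaluating the antiderivative F(x) = 9*x^5/5 - 9*x^4/4 + 5*x^3/3 + 4*x^2 - 3*x at the endpoints):
  F(1) − F(−1) = 133/60 − (77/60) = 14/15.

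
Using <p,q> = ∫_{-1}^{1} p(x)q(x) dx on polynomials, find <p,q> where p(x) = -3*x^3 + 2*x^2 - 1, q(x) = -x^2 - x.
<p,q> = 16/15

Expand the product: p(x)·q(x) = 3*x^5 + x^4 - 2*x^3 + x^2 + x.
∫_{-1}^{1} of each monomial x^k gives [2/(k+1) if k even, 0 if k odd]. Integrating term-by-term (or equivalently evaluating the antiderivative F(x) = x^6/2 + x^5/5 - x^4/2 + x^3/3 + x^2/2 at the endpoints):
  F(1) − F(−1) = 31/30 − (-1/30) = 16/15.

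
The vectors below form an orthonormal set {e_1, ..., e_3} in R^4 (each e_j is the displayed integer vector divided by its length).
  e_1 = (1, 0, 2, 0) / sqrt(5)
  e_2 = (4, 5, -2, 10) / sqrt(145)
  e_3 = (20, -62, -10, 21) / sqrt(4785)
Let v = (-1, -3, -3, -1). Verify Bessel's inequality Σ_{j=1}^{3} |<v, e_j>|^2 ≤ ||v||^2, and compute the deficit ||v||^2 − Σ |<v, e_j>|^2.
Σ |<v, e_j>|^2 = 655/33; ||v||^2 = 20; deficit = 5/33

Write each e_j = u_j / sqrt(<u_j, u_j>) where u_j is the displayed integer vector. Then <v, e_j> = <v, u_j> / sqrt(<u_j, u_j>), so |<v, e_j>|^2 = <v, u_j>^2 / <u_j, u_j>.
Coefficients: <v, e_1> = -7/sqrt(5), <v, e_2> = -23/sqrt(145), <v, e_3> = 175/sqrt(4785).
Square and sum: Σ |<v, e_j>|^2 = 655/33.
Compute ||v||^2 = v·v = 20.
Deficit = 20 − 655/33 = 5/33 ≥ 0, confirming Bessel's inequality. (The deficit equals ||v − Σ <v,e_j> e_j||^2, the squared distance from v to span{e_j}.)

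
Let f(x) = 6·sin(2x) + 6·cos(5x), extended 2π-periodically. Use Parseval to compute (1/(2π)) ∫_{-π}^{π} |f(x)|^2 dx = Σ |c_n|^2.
Σ |c_n|^2 = 36

Expand |f|^2 and use orthogonality of {sin(nx), cos(mx)} on [-π, π]:
  ∫_{-π}^{π} sin(nx)^2 dx = π, ∫ cos(mx)^2 dx = π, and cross terms integrate to 0.
So ∫_{-π}^{π} f(x)^2 dx = 6^2 · π + 6^2 · π = (36 + 36)π.
Divide by 2π: (36 + 36)/2 = 36.
By Parseval, this equals Σ |c_n|^2.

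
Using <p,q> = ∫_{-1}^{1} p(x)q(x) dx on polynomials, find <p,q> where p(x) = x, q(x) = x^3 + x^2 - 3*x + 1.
<p,q> = -8/5

Expand the product: p(x)·q(x) = x^4 + x^3 - 3*x^2 + x.
∫_{-1}^{1} of each monomial x^k gives [2/(k+1) if k even, 0 if k odd]. Integrating term-by-term (or equivalently evaluating the antiderivative F(x) = x^5/5 + x^4/4 - x^3 + x^2/2 at the endpoints):
  F(1) − F(−1) = -1/20 − (31/20) = -8/5.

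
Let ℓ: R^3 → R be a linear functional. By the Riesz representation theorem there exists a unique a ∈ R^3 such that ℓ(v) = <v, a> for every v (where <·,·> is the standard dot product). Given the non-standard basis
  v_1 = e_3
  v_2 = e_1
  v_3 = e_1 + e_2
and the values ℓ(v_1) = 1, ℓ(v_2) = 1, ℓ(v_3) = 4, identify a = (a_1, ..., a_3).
a = (1, 3, 1)

Write a = (a_1, ..., a_3) in the standard basis. For each basis vector v_i, ℓ(v_i) = <v_i, a> is a linear equation in the a_j's. Collect the n equations into a matrix system V a = ℓ, where row i of V is v_i (expressed in the standard basis). Since V is invertible (lower-triangular with 1s on the diagonal, up to permutation), solve by back-substitution:
  V =
[[0, 0, 1],
 [1, 0, 0],
 [1, 1, 0]]
  V a = (1, 1, 4)
Solving gives a = (1, 3, 1).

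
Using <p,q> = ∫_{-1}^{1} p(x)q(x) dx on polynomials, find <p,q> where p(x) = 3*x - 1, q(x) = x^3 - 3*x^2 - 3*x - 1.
<p,q> = -4/5

Expand the product: p(x)·q(x) = 3*x^4 - 10*x^3 - 6*x^2 + 1.
∫_{-1}^{1} of each monomial x^k gives [2/(k+1) if k even, 0 if k odd]. Integrating term-by-term (or equivalently evaluating the antiderivative F(x) = 3*x^5/5 - 5*x^4/2 - 2*x^3 + x at the endpoints):
  F(1) − F(−1) = -29/10 − (-21/10) = -4/5.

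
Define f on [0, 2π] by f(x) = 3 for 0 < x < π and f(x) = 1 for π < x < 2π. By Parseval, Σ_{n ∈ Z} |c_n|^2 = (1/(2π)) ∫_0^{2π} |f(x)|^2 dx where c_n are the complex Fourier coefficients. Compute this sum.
Σ |c_n|^2 = 5

Parseval equates the L^2 energy of f (normalised by 1/(2π)) with the ℓ^2 sum of its Fourier coefficients: (1/(2π)) ∫_0^{2π} |f|^2 = Σ |c_n|^2.
Compute the left side: (1/(2π)) [∫_0^π 3^2 dx + ∫_π^{2π} 1^2 dx] = (1/(2π)) · (9π + 1π) = (9 + 1)/2 = 5.
So Σ_{n ∈ Z} |c_n|^2 = 5.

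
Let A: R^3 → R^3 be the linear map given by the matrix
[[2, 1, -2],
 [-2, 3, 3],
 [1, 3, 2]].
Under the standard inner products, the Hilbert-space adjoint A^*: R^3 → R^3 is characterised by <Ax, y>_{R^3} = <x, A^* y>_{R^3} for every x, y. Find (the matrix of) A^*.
A^* = A^T =
[[2, -2, 1],
 [1, 3, 3],
 [-2, 3, 2]]

For real matrices with standard dot products, the defining identity <Ax, y> = <x, A^* y> gives (Ax)^T y = x^T (A^*) y, i.e. x^T A^T y = x^T (A^*) y. Since this holds for all x, y, we must have A^* = A^T. Therefore
A^* =
[[2, -2, 1],
 [1, 3, 3],
 [-2, 3, 2]].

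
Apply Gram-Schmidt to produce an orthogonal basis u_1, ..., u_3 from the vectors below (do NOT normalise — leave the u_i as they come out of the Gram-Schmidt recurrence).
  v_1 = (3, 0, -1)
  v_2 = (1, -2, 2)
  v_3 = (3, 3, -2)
Orthogonal basis:
  u_1 = (3, 0, -1)
  u_2 = (7/10, -2, 21/10)
  u_3 = (30/89, 105/89, 90/89)

Apply the Gram-Schmidt recurrence
  u_1 = v_1
  u_i = v_i − Σ_{j<i} ((v_i · u_j) / (u_j · u_j)) · u_j.

Step by step this gives:
  u_1 = (3, 0, -1)
  u_2 = (7/10, -2, 21/10)
  u_3 = (30/89, 105/89, 90/89)

Orthogonality check:
  u_2 · u_1 = 0 (should be 0)
  u_3 · u_1 = 0 (should be 0)
  u_3 · u_2 = 0 (should be 0)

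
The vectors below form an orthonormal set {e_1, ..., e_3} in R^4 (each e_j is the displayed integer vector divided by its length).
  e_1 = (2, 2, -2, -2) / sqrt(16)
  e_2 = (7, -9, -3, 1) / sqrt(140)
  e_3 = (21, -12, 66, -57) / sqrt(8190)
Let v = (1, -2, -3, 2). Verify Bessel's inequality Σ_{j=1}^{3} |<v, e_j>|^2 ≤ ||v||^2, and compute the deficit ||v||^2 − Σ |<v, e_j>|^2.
Σ |<v, e_j>|^2 = 467/26; ||v||^2 = 18; deficit = 1/26

Write each e_j = u_j / sqrt(<u_j, u_j>) where u_j is the displayed integer vector. Then <v, e_j> = <v, u_j> / sqrt(<u_j, u_j>), so |<v, e_j>|^2 = <v, u_j>^2 / <u_j, u_j>.
Coefficients: <v, e_1> = 0/sqrt(16), <v, e_2> = 36/sqrt(140), <v, e_3> = -267/sqrt(8190).
Square and sum: Σ |<v, e_j>|^2 = 467/26.
Compute ||v||^2 = v·v = 18.
Deficit = 18 − 467/26 = 1/26 ≥ 0, confirming Bessel's inequality. (The deficit equals ||v − Σ <v,e_j> e_j||^2, the squared distance from v to span{e_j}.)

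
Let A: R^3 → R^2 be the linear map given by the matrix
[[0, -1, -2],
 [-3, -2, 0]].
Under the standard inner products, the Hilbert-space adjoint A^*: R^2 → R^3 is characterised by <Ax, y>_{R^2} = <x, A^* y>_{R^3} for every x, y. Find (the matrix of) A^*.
A^* = A^T =
[[0, -3],
 [-1, -2],
 [-2, 0]]

For real matrices with standard dot products, the defining identity <Ax, y> = <x, A^* y> gives (Ax)^T y = x^T (A^*) y, i.e. x^T A^T y = x^T (A^*) y. Since this holds for all x, y, we must have A^* = A^T. Therefore
A^* =
[[0, -3],
 [-1, -2],
 [-2, 0]].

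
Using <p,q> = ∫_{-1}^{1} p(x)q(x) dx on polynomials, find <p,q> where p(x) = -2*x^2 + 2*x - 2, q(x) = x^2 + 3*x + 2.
<p,q> = -44/5

Expand the product: p(x)·q(x) = -2*x^4 - 4*x^3 - 2*x - 4.
∫_{-1}^{1} of each monomial x^k gives [2/(k+1) if k even, 0 if k odd]. Integrating term-by-term (or equivalently evaluating the antiderivative F(x) = -2*x^5/5 - x^4 - x^2 - 4*x at the endpoints):
  F(1) − F(−1) = -32/5 − (12/5) = -44/5.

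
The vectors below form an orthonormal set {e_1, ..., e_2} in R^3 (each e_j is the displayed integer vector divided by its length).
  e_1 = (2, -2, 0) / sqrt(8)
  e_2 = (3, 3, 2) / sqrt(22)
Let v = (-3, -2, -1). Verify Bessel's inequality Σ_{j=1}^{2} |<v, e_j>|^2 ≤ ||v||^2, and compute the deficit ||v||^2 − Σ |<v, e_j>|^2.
Σ |<v, e_j>|^2 = 150/11; ||v||^2 = 14; deficit = 4/11

Write each e_j = u_j / sqrt(<u_j, u_j>) where u_j is the displayed integer vector. Then <v, e_j> = <v, u_j> / sqrt(<u_j, u_j>), so |<v, e_j>|^2 = <v, u_j>^2 / <u_j, u_j>.
Coefficients: <v, e_1> = -2/sqrt(8), <v, e_2> = -17/sqrt(22).
Square and sum: Σ |<v, e_j>|^2 = 150/11.
Compute ||v||^2 = v·v = 14.
Deficit = 14 − 150/11 = 4/11 ≥ 0, confirming Bessel's inequality. (The deficit equals ||v − Σ <v,e_j> e_j||^2, the squared distance from v to span{e_j}.)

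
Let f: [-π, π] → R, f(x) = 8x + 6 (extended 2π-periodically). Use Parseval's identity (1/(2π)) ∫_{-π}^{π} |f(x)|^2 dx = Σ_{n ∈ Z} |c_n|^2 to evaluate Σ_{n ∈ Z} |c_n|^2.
Σ |c_n|^2 = 64π^2/3 + 36

Expand and integrate term by term over [-π, π]:
  ∫ (8x)^2 dx = 64·(2π^3/3); ∫ 2·8·(6)·x dx = 0 (odd integrand); ∫ 6^2 dx = 36·2π.
So (1/(2π)) ∫_{-π}^{π} (8x + 6)^2 dx = 64π^2/3 + 36 = 64π^2/3 + 36.
Parseval ⇒ Σ |c_n|^2 = 64π^2/3 + 36.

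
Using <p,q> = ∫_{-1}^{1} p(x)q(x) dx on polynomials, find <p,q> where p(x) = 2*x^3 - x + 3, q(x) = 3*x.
<p,q> = 2/5

Expand the product: p(x)·q(x) = 6*x^4 - 3*x^2 + 9*x.
∫_{-1}^{1} of each monomial x^k gives [2/(k+1) if k even, 0 if k odd]. Integrating term-by-term (or equivalently evaluating the antiderivative F(x) = 6*x^5/5 - x^3 + 9*x^2/2 at the endpoints):
  F(1) − F(−1) = 47/10 − (43/10) = 2/5.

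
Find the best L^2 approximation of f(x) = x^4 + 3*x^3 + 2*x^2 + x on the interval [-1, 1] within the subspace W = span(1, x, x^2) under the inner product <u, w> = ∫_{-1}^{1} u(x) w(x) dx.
g(x) = 20*x^2/7 + 14*x/5 - 3/35

The best approximation g ∈ W is the orthogonal projection of f onto W. Writing g = a_0 + a_1 x + a_2 x^2, the coefficients solve the normal equations G · a = b where
  G_{ij} = <φ_i, φ_j> and b_i = <f, φ_i>, with φ_0 = 1, φ_1 = x, φ_2 = x^2.
G =
  [2, 0, 2/3]
  [0, 2/3, 0]
  [2/3, 0, 2/5],
b = (26/15, 28/15, 38/35).
Solving gives a_0 = -3/35, a_1 = 14/5, a_2 = 20/7, so
  g(x) = 20*x^2/7 + 14*x/5 - 3/35.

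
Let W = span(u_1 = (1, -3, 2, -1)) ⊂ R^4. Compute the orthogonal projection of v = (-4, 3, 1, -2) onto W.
proj_W(v) = (-3/5, 9/5, -6/5, 3/5)

Set up U = [u_1 | ... | u_1] ∈ R^(4×1). The projector onto W = col(U) is P = U (U^T U)^(-1) U^T.
Compute U^T U =
  [15],
and U^T v = (-9).
Solve U^T U · c = U^T v for the coefficients: c = (-3/5). The projection is proj_W(v) = U c.
Check: (v - proj_W(v)) · u_1 = 0  (should be 0).
Result: proj_W(v) = (-3/5, 9/5, -6/5, 3/5).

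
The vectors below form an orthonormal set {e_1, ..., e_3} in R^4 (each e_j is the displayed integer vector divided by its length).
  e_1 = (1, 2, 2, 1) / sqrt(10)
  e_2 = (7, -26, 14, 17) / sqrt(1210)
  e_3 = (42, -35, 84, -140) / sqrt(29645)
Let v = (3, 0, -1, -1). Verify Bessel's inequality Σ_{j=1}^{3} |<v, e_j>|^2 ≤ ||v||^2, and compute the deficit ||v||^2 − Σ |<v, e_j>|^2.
Σ |<v, e_j>|^2 = 6/5; ||v||^2 = 11; deficit = 49/5

Write each e_j = u_j / sqrt(<u_j, u_j>) where u_j is the displayed integer vector. Then <v, e_j> = <v, u_j> / sqrt(<u_j, u_j>), so |<v, e_j>|^2 = <v, u_j>^2 / <u_j, u_j>.
Coefficients: <v, e_1> = 0/sqrt(10), <v, e_2> = -10/sqrt(1210), <v, e_3> = 182/sqrt(29645).
Square and sum: Σ |<v, e_j>|^2 = 6/5.
Compute ||v||^2 = v·v = 11.
Deficit = 11 − 6/5 = 49/5 ≥ 0, confirming Bessel's inequality. (The deficit equals ||v − Σ <v,e_j> e_j||^2, the squared distance from v to span{e_j}.)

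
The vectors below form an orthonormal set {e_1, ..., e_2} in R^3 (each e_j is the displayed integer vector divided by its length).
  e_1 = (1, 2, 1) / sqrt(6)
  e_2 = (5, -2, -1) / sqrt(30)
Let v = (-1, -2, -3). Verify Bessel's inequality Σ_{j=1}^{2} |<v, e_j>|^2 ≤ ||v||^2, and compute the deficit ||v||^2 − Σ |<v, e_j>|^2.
Σ |<v, e_j>|^2 = 54/5; ||v||^2 = 14; deficit = 16/5

Write each e_j = u_j / sqrt(<u_j, u_j>) where u_j is the displayed integer vector. Then <v, e_j> = <v, u_j> / sqrt(<u_j, u_j>), so |<v, e_j>|^2 = <v, u_j>^2 / <u_j, u_j>.
Coefficients: <v, e_1> = -8/sqrt(6), <v, e_2> = 2/sqrt(30).
Square and sum: Σ |<v, e_j>|^2 = 54/5.
Compute ||v||^2 = v·v = 14.
Deficit = 14 − 54/5 = 16/5 ≥ 0, confirming Bessel's inequality. (The deficit equals ||v − Σ <v,e_j> e_j||^2, the squared distance from v to span{e_j}.)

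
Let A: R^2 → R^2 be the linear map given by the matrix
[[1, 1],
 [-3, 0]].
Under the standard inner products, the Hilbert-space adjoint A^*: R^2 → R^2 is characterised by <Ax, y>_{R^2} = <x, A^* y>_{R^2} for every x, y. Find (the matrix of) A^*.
A^* = A^T =
[[1, -3],
 [1, 0]]

For real matrices with standard dot products, the defining identity <Ax, y> = <x, A^* y> gives (Ax)^T y = x^T (A^*) y, i.e. x^T A^T y = x^T (A^*) y. Since this holds for all x, y, we must have A^* = A^T. Therefore
A^* =
[[1, -3],
 [1, 0]].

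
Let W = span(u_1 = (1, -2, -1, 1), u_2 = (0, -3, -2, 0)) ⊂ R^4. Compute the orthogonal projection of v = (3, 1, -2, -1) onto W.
proj_W(v) = (2/3, -1/3, 0, 2/3)

Set up U = [u_1 | ... | u_2] ∈ R^(4×2). The projector onto W = col(U) is P = U (U^T U)^(-1) U^T.
Compute U^T U =
  [7, 8]
  [8, 13],
and U^T v = (2, 1).
Solve U^T U · c = U^T v for the coefficients: c = (2/3, -1/3). The projection is proj_W(v) = U c.
Check: (v - proj_W(v)) · u_1 = 0  (should be 0).
Check: (v - proj_W(v)) · u_2 = 0  (should be 0).
Result: proj_W(v) = (2/3, -1/3, 0, 2/3).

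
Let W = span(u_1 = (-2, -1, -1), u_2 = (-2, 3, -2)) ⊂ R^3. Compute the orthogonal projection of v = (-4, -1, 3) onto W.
proj_W(v) = (-54/31, -59/31, -19/31)

Set up U = [u_1 | ... | u_2] ∈ R^(3×2). The projector onto W = col(U) is P = U (U^T U)^(-1) U^T.
Compute U^T U =
  [6, 3]
  [3, 17],
and U^T v = (6, -1).
Solve U^T U · c = U^T v for the coefficients: c = (35/31, -8/31). The projection is proj_W(v) = U c.
Check: (v - proj_W(v)) · u_1 = 0  (should be 0).
Check: (v - proj_W(v)) · u_2 = 0  (should be 0).
Result: proj_W(v) = (-54/31, -59/31, -19/31).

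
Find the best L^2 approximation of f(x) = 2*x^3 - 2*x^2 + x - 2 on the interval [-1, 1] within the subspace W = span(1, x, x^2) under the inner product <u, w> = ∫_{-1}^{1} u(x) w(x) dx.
g(x) = -2*x^2 + 11*x/5 - 2

The best approximation g ∈ W is the orthogonal projection of f onto W. Writing g = a_0 + a_1 x + a_2 x^2, the coefficients solve the normal equations G · a = b where
  G_{ij} = <φ_i, φ_j> and b_i = <f, φ_i>, with φ_0 = 1, φ_1 = x, φ_2 = x^2.
G =
  [2, 0, 2/3]
  [0, 2/3, 0]
  [2/3, 0, 2/5],
b = (-16/3, 22/15, -32/15).
Solving gives a_0 = -2, a_1 = 11/5, a_2 = -2, so
  g(x) = -2*x^2 + 11*x/5 - 2.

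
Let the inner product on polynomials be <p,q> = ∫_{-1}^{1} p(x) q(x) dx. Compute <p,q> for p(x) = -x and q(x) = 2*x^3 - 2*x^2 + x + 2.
<p,q> = -22/15

Expand the product: p(x)·q(x) = -2*x^4 + 2*x^3 - x^2 - 2*x.
∫_{-1}^{1} of each monomial x^k gives [2/(k+1) if k even, 0 if k odd]. Integrating term-by-term (or equivalently evaluating the antiderivative F(x) = -2*x^5/5 + x^4/2 - x^3/3 - x^2 at the endpoints):
  F(1) − F(−1) = -37/30 − (7/30) = -22/15.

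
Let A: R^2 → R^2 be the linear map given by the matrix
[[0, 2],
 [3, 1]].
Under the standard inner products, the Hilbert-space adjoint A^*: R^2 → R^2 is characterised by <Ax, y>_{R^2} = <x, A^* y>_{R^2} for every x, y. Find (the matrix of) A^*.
A^* = A^T =
[[0, 3],
 [2, 1]]

For real matrices with standard dot products, the defining identity <Ax, y> = <x, A^* y> gives (Ax)^T y = x^T (A^*) y, i.e. x^T A^T y = x^T (A^*) y. Since this holds for all x, y, we must have A^* = A^T. Therefore
A^* =
[[0, 3],
 [2, 1]].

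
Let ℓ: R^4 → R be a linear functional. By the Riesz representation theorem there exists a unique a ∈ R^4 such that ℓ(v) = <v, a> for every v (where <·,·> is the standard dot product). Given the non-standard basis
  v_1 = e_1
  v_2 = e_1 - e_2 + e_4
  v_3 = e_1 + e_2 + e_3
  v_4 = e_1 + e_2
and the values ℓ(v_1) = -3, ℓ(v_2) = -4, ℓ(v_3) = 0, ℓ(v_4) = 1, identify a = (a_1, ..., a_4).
a = (-3, 4, -1, 3)

Write a = (a_1, ..., a_4) in the standard basis. For each basis vector v_i, ℓ(v_i) = <v_i, a> is a linear equation in the a_j's. Collect the n equations into a matrix system V a = ℓ, where row i of V is v_i (expressed in the standard basis). Since V is invertible (lower-triangular with 1s on the diagonal, up to permutation), solve by back-substitution:
  V =
[[1, 0, 0, 0],
 [1, -1, 0, 1],
 [1, 1, 1, 0],
 [1, 1, 0, 0]]
  V a = (-3, -4, 0, 1)
Solving gives a = (-3, 4, -1, 3).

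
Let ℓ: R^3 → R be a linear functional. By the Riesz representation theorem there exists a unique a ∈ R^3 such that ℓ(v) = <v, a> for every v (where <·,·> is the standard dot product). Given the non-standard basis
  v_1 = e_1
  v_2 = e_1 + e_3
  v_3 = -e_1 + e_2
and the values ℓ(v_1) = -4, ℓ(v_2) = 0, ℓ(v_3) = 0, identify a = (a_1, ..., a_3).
a = (-4, -4, 4)

Write a = (a_1, ..., a_3) in the standard basis. For each basis vector v_i, ℓ(v_i) = <v_i, a> is a linear equation in the a_j's. Collect the n equations into a matrix system V a = ℓ, where row i of V is v_i (expressed in the standard basis). Since V is invertible (lower-triangular with 1s on the diagonal, up to permutation), solve by back-substitution:
  V =
[[1, 0, 0],
 [1, 0, 1],
 [-1, 1, 0]]
  V a = (-4, 0, 0)
Solving gives a = (-4, -4, 4).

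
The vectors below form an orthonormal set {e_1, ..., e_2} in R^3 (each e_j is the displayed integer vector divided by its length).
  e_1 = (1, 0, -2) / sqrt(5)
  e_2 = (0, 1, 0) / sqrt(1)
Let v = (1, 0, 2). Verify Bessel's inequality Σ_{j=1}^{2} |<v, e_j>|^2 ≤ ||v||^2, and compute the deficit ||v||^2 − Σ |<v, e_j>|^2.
Σ |<v, e_j>|^2 = 9/5; ||v||^2 = 5; deficit = 16/5

Write each e_j = u_j / sqrt(<u_j, u_j>) where u_j is the displayed integer vector. Then <v, e_j> = <v, u_j> / sqrt(<u_j, u_j>), so |<v, e_j>|^2 = <v, u_j>^2 / <u_j, u_j>.
Coefficients: <v, e_1> = -3/sqrt(5), <v, e_2> = 0/sqrt(1).
Square and sum: Σ |<v, e_j>|^2 = 9/5.
Compute ||v||^2 = v·v = 5.
Deficit = 5 − 9/5 = 16/5 ≥ 0, confirming Bessel's inequality. (The deficit equals ||v − Σ <v,e_j> e_j||^2, the squared distance from v to span{e_j}.)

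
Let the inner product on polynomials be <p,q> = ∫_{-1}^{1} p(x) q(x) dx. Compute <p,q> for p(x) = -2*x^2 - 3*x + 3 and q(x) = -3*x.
<p,q> = 6

Expand the product: p(x)·q(x) = 6*x^3 + 9*x^2 - 9*x.
∫_{-1}^{1} of each monomial x^k gives [2/(k+1) if k even, 0 if k odd]. Integrating term-by-term (or equivalently evaluating the antiderivative F(x) = 3*x^4/2 + 3*x^3 - 9*x^2/2 at the endpoints):
  F(1) − F(−1) = 0 − (-6) = 6.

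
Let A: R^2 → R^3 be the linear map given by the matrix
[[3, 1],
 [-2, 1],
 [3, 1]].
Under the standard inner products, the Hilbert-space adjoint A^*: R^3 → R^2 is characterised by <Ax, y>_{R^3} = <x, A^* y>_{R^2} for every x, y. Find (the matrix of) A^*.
A^* = A^T =
[[3, -2, 3],
 [1, 1, 1]]

For real matrices with standard dot products, the defining identity <Ax, y> = <x, A^* y> gives (Ax)^T y = x^T (A^*) y, i.e. x^T A^T y = x^T (A^*) y. Since this holds for all x, y, we must have A^* = A^T. Therefore
A^* =
[[3, -2, 3],
 [1, 1, 1]].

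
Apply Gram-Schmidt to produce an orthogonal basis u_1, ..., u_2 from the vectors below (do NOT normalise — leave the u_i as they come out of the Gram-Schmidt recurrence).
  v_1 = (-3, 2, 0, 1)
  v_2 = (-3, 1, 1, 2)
Orthogonal basis:
  u_1 = (-3, 2, 0, 1)
  u_2 = (-3/14, -6/7, 1, 15/14)

Apply the Gram-Schmidt recurrence
  u_1 = v_1
  u_i = v_i − Σ_{j<i} ((v_i · u_j) / (u_j · u_j)) · u_j.

Step by step this gives:
  u_1 = (-3, 2, 0, 1)
  u_2 = (-3/14, -6/7, 1, 15/14)

Orthogonality check:
  u_2 · u_1 = 0 (should be 0)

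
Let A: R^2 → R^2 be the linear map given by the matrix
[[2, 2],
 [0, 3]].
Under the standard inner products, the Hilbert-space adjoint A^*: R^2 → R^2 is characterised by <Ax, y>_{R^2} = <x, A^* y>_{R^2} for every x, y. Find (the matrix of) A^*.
A^* = A^T =
[[2, 0],
 [2, 3]]

For real matrices with standard dot products, the defining identity <Ax, y> = <x, A^* y> gives (Ax)^T y = x^T (A^*) y, i.e. x^T A^T y = x^T (A^*) y. Since this holds for all x, y, we must have A^* = A^T. Therefore
A^* =
[[2, 0],
 [2, 3]].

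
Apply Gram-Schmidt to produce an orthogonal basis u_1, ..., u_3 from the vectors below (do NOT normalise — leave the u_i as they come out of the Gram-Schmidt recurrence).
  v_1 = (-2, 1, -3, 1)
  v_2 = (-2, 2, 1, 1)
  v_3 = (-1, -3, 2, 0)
Orthogonal basis:
  u_1 = (-2, 1, -3, 1)
  u_2 = (-22/15, 26/15, 9/5, 11/15)
  u_3 = (-131/67, -168/67, 42/67, 32/67)

Apply the Gram-Schmidt recurrence
  u_1 = v_1
  u_i = v_i − Σ_{j<i} ((v_i · u_j) / (u_j · u_j)) · u_j.

Step by step this gives:
  u_1 = (-2, 1, -3, 1)
  u_2 = (-22/15, 26/15, 9/5, 11/15)
  u_3 = (-131/67, -168/67, 42/67, 32/67)

Orthogonality check:
  u_2 · u_1 = 0 (should be 0)
  u_3 · u_1 = 0 (should be 0)
  u_3 · u_2 = 0 (should be 0)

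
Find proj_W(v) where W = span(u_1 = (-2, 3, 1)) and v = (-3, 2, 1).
proj_W(v) = (-13/7, 39/14, 13/14)

Set up U = [u_1 | ... | u_1] ∈ R^(3×1). The projector onto W = col(U) is P = U (U^T U)^(-1) U^T.
Compute U^T U =
  [14],
and U^T v = (13).
Solve U^T U · c = U^T v for the coefficients: c = (13/14). The projection is proj_W(v) = U c.
Check: (v - proj_W(v)) · u_1 = 0  (should be 0).
Result: proj_W(v) = (-13/7, 39/14, 13/14).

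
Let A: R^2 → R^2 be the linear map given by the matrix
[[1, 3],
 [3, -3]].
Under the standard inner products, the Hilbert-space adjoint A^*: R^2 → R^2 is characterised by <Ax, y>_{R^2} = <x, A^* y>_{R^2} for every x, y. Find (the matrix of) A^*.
A^* = A^T =
[[1, 3],
 [3, -3]]

For real matrices with standard dot products, the defining identity <Ax, y> = <x, A^* y> gives (Ax)^T y = x^T (A^*) y, i.e. x^T A^T y = x^T (A^*) y. Since this holds for all x, y, we must have A^* = A^T. Therefore
A^* =
[[1, 3],
 [3, -3]].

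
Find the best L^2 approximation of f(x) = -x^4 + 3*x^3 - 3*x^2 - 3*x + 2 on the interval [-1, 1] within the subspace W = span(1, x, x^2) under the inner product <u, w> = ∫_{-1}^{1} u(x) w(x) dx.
g(x) = -27*x^2/7 - 6*x/5 + 73/35

The best approximation g ∈ W is the orthogonal projection of f onto W. Writing g = a_0 + a_1 x + a_2 x^2, the coefficients solve the normal equations G · a = b where
  G_{ij} = <φ_i, φ_j> and b_i = <f, φ_i>, with φ_0 = 1, φ_1 = x, φ_2 = x^2.
G =
  [2, 0, 2/3]
  [0, 2/3, 0]
  [2/3, 0, 2/5],
b = (8/5, -4/5, -16/105).
Solving gives a_0 = 73/35, a_1 = -6/5, a_2 = -27/7, so
  g(x) = -27*x^2/7 - 6*x/5 + 73/35.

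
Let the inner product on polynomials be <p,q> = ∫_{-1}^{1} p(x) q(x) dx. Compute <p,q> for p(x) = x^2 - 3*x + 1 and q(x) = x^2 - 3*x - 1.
<p,q> = 22/5

Expand the product: p(x)·q(x) = x^4 - 6*x^3 + 9*x^2 - 1.
∫_{-1}^{1} of each monomial x^k gives [2/(k+1) if k even, 0 if k odd]. Integrating term-by-term (or equivalently evaluating the antiderivative F(x) = x^5/5 - 3*x^4/2 + 3*x^3 - x at the endpoints):
  F(1) − F(−1) = 7/10 − (-37/10) = 22/5.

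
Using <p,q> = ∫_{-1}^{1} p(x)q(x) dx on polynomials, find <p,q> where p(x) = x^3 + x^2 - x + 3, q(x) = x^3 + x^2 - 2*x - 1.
<p,q> = -404/105

Expand the product: p(x)·q(x) = x^6 + 2*x^5 - 2*x^4 - x^3 + 4*x^2 - 5*x - 3.
∫_{-1}^{1} of each monomial x^k gives [2/(k+1) if k even, 0 if k odd]. Integrating term-by-term (or equivalently evaluating the antiderivative F(x) = x^7/7 + x^6/3 - 2*x^5/5 - x^4/4 + 4*x^3/3 - 5*x^2/2 - 3*x at the endpoints):
  F(1) − F(−1) = -1823/420 − (-69/140) = -404/105.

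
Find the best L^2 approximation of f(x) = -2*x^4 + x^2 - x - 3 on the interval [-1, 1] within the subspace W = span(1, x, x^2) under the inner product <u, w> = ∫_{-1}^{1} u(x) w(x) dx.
g(x) = -5*x^2/7 - x - 99/35

The best approximation g ∈ W is the orthogonal projection of f onto W. Writing g = a_0 + a_1 x + a_2 x^2, the coefficients solve the normal equations G · a = b where
  G_{ij} = <φ_i, φ_j> and b_i = <f, φ_i>, with φ_0 = 1, φ_1 = x, φ_2 = x^2.
G =
  [2, 0, 2/3]
  [0, 2/3, 0]
  [2/3, 0, 2/5],
b = (-92/15, -2/3, -76/35).
Solving gives a_0 = -99/35, a_1 = -1, a_2 = -5/7, so
  g(x) = -5*x^2/7 - x - 99/35.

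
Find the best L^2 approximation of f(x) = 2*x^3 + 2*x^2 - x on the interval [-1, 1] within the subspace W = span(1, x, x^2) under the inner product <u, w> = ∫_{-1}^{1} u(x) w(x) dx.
g(x) = 2*x^2 + x/5

The best approximation g ∈ W is the orthogonal projection of f onto W. Writing g = a_0 + a_1 x + a_2 x^2, the coefficients solve the normal equations G · a = b where
  G_{ij} = <φ_i, φ_j> and b_i = <f, φ_i>, with φ_0 = 1, φ_1 = x, φ_2 = x^2.
G =
  [2, 0, 2/3]
  [0, 2/3, 0]
  [2/3, 0, 2/5],
b = (4/3, 2/15, 4/5).
Solving gives a_0 = 0, a_1 = 1/5, a_2 = 2, so
  g(x) = 2*x^2 + x/5.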